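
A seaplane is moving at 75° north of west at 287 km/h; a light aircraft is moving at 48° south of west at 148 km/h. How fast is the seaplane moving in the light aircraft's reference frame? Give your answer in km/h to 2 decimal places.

388.00 km/h

Taking east as x and north as y: seaplane velocity = (-74.281, 277.221) km/h; light aircraft velocity = (-99.031, -109.985) km/h.
Velocity of seaplane relative to light aircraft = (-74.281, 277.221) − (-99.031, -109.985) = (24.750, 387.206) km/h.
Magnitude = |(24.750, 387.206)| = 387.996 km/h.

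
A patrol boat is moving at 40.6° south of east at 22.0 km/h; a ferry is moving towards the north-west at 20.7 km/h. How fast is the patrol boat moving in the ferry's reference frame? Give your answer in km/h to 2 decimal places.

42.67 km/h

Taking east as x and north as y: patrol boat velocity = (16.704, -14.317) km/h; ferry velocity = (-14.637, 14.637) km/h.
Velocity of patrol boat relative to ferry = (16.704, -14.317) − (-14.637, 14.637) = (31.341, -28.954) km/h.
Magnitude = |(31.341, -28.954)| = 42.669 km/h.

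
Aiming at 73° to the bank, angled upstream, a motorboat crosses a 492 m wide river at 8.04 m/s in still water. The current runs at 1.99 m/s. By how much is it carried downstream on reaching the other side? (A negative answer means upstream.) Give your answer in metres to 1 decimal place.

-23.1 m

Perpendicular speed = 7.689 m/s; crossing time = 492 / 7.689 = 63.990 s.
Net downstream speed = -0.361 m/s.
Drift = -0.361 × 63.990 = -23.079 m (upstream).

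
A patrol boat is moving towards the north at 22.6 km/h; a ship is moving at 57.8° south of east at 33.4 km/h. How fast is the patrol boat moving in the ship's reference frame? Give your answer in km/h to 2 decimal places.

53.89 km/h

Taking east as x and north as y: patrol boat velocity = (0.000, 22.600) km/h; ship velocity = (17.798, -28.263) km/h.
Velocity of patrol boat relative to ship = (0.000, 22.600) − (17.798, -28.263) = (-17.798, 50.863) km/h.
Magnitude = |(-17.798, 50.863)| = 53.887 km/h.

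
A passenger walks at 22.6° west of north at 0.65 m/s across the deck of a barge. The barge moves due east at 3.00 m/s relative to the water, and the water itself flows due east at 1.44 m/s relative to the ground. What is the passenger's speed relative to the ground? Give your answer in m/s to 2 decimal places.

In east/north components (m/s): passenger relative to barge = (-0.250, 0.600); barge relative to water = (3.000, 0.000); water relative to ground = (1.440, 0.000).
Sum = (4.190, 0.600) m/s.
Speed = |(4.190, 0.600)| = 4.233 m/s.

4.23 m/s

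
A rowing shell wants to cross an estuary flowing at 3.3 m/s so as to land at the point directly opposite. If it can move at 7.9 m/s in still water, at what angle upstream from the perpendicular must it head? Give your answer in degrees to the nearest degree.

25°

To cancel the current, the upstream component of the rowing shell's velocity must equal the flow: 7.9 sin θ = 3.3.
sin θ = 3.3 / 7.9 = 0.4177.
θ = arcsin(0.4177) = 24.691°.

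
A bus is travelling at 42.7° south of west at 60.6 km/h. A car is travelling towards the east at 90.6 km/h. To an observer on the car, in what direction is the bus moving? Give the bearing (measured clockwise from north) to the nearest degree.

Taking east as x and north as y: bus velocity = (-44.536, -41.096) km/h; car velocity = (90.600, 0.000) km/h.
Velocity of bus relative to car = (-44.536, -41.096) − (90.600, 0.000) = (-135.136, -41.096) km/h.
Bearing = atan2(-135.14, -41.10) = 253.08° clockwise from north.

253°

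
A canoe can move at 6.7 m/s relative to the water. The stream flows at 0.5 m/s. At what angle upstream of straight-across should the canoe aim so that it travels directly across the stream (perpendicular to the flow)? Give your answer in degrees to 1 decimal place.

To cancel the current, the upstream component of the canoe's velocity must equal the flow: 6.7 sin θ = 0.5.
sin θ = 0.5 / 6.7 = 0.0746.
θ = arcsin(0.0746) = 4.280°.

4.3°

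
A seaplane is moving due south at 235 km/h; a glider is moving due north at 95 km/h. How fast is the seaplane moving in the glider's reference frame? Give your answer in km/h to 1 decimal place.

Taking east as x and north as y: seaplane velocity = (0.000, -235.000) km/h; glider velocity = (0.000, 95.000) km/h.
Velocity of seaplane relative to glider = (0.000, -235.000) − (0.000, 95.000) = (0.000, -330.000) km/h.
Magnitude = |(0.000, -330.000)| = 330.000 km/h.

330.0 km/h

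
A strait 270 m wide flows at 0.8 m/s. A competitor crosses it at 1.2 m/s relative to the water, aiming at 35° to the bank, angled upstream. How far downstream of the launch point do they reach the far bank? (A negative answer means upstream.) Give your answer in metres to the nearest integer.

-72 m

Perpendicular speed = 0.688 m/s; crossing time = 270 / 0.688 = 392.276 s.
Net downstream speed = -0.183 m/s.
Drift = -0.183 × 392.276 = -71.780 m (upstream).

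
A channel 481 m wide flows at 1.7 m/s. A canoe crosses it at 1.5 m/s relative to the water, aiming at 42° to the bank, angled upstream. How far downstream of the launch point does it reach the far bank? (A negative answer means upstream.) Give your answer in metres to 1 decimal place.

Perpendicular speed = 1.004 m/s; crossing time = 481 / 1.004 = 479.229 s.
Net downstream speed = 0.585 m/s.
Drift = 0.585 × 479.229 = 280.484 m (downstream).

280.5 m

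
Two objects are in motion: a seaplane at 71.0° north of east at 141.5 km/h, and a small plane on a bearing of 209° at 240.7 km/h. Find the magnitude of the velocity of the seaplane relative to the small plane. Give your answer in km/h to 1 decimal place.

380.8 km/h

Taking east as x and north as y: seaplane velocity = (46.068, 133.791) km/h; small plane velocity = (-116.694, -210.521) km/h.
Velocity of seaplane relative to small plane = (46.068, 133.791) − (-116.694, -210.521) = (162.762, 344.312) km/h.
Magnitude = |(162.762, 344.312)| = 380.844 km/h.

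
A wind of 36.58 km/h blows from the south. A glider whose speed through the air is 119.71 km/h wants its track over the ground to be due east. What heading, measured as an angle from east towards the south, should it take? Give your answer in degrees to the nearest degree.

The wind pushes perpendicular to the desired track; the heading must have a component into the wind equal to 36.58 km/h: 119.71 sin θ = 36.58.
sin θ = 0.3056, so θ = 17.793°.

18°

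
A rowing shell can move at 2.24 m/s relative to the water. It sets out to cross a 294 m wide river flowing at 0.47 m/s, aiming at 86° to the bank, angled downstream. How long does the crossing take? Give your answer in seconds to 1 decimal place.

The component of the rowing shell's velocity perpendicular to the bank is 2.24 × sin 86° = 2.235 m/s.
Only the cross-stream component determines the crossing time; the current contributes nothing perpendicular to the bank.
Time = 294 / 2.235 = 131.570 s.

131.6 s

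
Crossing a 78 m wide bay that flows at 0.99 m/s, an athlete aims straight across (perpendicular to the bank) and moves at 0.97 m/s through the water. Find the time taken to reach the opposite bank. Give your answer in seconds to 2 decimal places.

The component of the athlete's velocity perpendicular to the bank is 0.97 m/s.
The current is parallel to the bank, so it does not affect the crossing time.
Time = 78 / 0.970 = 80.412 s.

80.41 s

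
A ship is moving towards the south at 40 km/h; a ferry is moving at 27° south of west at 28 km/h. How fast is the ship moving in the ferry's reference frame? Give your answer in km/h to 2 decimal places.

36.97 km/h

Taking east as x and north as y: ship velocity = (0.000, -40.000) km/h; ferry velocity = (-24.948, -12.712) km/h.
Velocity of ship relative to ferry = (0.000, -40.000) − (-24.948, -12.712) = (24.948, -27.288) km/h.
Magnitude = |(24.948, -27.288)| = 36.974 km/h.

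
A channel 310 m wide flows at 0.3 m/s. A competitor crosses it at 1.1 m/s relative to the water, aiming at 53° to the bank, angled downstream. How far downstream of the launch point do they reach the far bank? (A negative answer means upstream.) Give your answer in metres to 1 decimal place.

339.5 m

Perpendicular speed = 0.878 m/s; crossing time = 310 / 0.878 = 352.875 s.
Net downstream speed = 0.962 m/s.
Drift = 0.962 × 352.875 = 339.464 m (downstream).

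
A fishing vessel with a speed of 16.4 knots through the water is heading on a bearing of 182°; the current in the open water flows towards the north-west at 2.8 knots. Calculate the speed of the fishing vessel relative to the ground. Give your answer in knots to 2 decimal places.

Taking east as x and north as y: velocity relative to the water = (-0.572, -16.390) knots; the water relative to ground = (-1.980, 1.980) knots.
Velocity relative to ground = (-0.572, -16.390) + (-1.980, 1.980) = (-2.552, -14.410) knots.
Speed = |(-2.552, -14.410)| = 14.634 knots.

14.63 knots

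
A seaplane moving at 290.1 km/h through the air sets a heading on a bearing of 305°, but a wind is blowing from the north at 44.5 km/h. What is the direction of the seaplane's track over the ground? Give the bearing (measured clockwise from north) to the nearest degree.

Taking east as x and north as y: velocity relative to the air = (-237.636, 166.395) km/h; the air relative to ground = (0.000, -44.500) km/h.
Velocity relative to ground = (-237.636, 166.395) + (0.000, -44.500) = (-237.636, 121.895) km/h.
Bearing = atan2(-237.64, 121.89) = 297.16° clockwise from north.

297°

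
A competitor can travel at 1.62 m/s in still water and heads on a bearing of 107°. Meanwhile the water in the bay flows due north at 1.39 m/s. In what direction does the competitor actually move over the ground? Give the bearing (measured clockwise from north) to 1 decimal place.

059.4°

Taking east as x and north as y: velocity relative to the water = (1.549, -0.474) m/s; the water relative to ground = (0.000, 1.390) m/s.
Velocity relative to ground = (1.549, -0.474) + (0.000, 1.390) = (1.549, 0.916) m/s.
Bearing = atan2(1.55, 0.92) = 59.40° clockwise from north.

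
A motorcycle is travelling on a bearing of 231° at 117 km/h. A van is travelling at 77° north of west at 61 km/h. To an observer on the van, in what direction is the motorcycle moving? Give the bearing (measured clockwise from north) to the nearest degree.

210°

Taking east as x and north as y: motorcycle velocity = (-90.926, -73.630) km/h; van velocity = (-13.722, 59.437) km/h.
Velocity of motorcycle relative to van = (-90.926, -73.630) − (-13.722, 59.437) = (-77.204, -133.067) km/h.
Bearing = atan2(-77.20, -133.07) = 210.12° clockwise from north.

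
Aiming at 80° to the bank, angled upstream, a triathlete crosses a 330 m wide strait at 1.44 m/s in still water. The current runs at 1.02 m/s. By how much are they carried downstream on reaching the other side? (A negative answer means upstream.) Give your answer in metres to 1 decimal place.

Perpendicular speed = 1.418 m/s; crossing time = 330 / 1.418 = 232.702 s.
Net downstream speed = 0.770 m/s.
Drift = 0.770 × 232.702 = 179.168 m (downstream).

179.2 m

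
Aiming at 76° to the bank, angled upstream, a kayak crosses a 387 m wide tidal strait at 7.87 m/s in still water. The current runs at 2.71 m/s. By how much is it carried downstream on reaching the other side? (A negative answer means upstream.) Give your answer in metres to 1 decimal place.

40.9 m

Perpendicular speed = 7.636 m/s; crossing time = 387 / 7.636 = 50.679 s.
Net downstream speed = 0.806 m/s.
Drift = 0.806 × 50.679 = 40.851 m (downstream).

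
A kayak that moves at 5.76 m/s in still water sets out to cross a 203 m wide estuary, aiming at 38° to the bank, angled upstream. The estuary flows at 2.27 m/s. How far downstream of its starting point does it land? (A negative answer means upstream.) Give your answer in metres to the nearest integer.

Perpendicular speed = 3.546 m/s; crossing time = 203 / 3.546 = 57.244 s.
Net downstream speed = -2.269 m/s.
Drift = -2.269 × 57.244 = -129.884 m (upstream).

-130 m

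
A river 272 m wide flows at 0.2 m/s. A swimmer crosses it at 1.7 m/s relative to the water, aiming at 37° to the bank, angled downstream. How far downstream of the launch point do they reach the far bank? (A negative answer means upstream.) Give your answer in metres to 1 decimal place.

Perpendicular speed = 1.023 m/s; crossing time = 272 / 1.023 = 265.862 s.
Net downstream speed = 1.558 m/s.
Drift = 1.558 × 265.862 = 414.129 m (downstream).

414.1 m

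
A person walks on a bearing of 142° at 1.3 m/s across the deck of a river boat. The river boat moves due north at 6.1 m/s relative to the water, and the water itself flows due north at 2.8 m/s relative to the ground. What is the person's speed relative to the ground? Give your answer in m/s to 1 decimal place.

In east/north components (m/s): person relative to river boat = (0.800, -1.024); river boat relative to water = (0.000, 6.100); water relative to ground = (0.000, 2.800).
Sum = (0.800, 7.876) m/s.
Speed = |(0.800, 7.876)| = 7.916 m/s.

7.9 m/s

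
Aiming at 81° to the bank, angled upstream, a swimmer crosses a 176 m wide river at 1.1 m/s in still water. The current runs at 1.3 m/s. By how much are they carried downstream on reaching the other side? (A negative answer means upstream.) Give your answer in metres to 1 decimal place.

Perpendicular speed = 1.086 m/s; crossing time = 176 / 1.086 = 161.994 s.
Net downstream speed = 1.128 m/s.
Drift = 1.128 × 161.994 = 182.717 m (downstream).

182.7 m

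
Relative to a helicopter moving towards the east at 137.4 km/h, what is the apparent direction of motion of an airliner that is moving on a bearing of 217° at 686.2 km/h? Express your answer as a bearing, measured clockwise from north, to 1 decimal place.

Taking east as x and north as y: airliner velocity = (-412.965, -548.024) km/h; helicopter velocity = (137.400, 0.000) km/h.
Velocity of airliner relative to helicopter = (-412.965, -548.024) − (137.400, 0.000) = (-550.365, -548.024) km/h.
Bearing = atan2(-550.37, -548.02) = 225.12° clockwise from north.

225.1°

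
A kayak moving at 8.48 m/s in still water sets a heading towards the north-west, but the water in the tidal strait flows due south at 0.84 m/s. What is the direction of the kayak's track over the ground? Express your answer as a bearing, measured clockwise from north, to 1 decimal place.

Taking east as x and north as y: velocity relative to the water = (-5.996, 5.996) m/s; the water relative to ground = (0.000, -0.840) m/s.
Velocity relative to ground = (-5.996, 5.996) + (0.000, -0.840) = (-5.996, 5.156) m/s.
Bearing = atan2(-6.00, 5.16) = 310.69° clockwise from north.

310.7°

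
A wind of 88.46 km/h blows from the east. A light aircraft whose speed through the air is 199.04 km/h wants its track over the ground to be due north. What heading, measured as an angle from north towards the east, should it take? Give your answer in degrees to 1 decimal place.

26.4°

The wind pushes perpendicular to the desired track; the heading must have a component into the wind equal to 88.46 km/h: 199.04 sin θ = 88.46.
sin θ = 0.4444, so θ = 26.387°.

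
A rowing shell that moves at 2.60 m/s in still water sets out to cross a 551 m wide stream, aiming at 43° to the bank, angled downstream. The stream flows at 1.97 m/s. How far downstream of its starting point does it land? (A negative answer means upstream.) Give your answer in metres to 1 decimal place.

1203.0 m

Perpendicular speed = 1.773 m/s; crossing time = 551 / 1.773 = 310.738 s.
Net downstream speed = 3.872 m/s.
Drift = 3.872 × 310.738 = 1203.030 m (downstream).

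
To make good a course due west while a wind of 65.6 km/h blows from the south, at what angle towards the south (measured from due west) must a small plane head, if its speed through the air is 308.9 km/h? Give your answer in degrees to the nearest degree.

12°

The wind pushes perpendicular to the desired track; the heading must have a component into the wind equal to 65.6 km/h: 308.9 sin θ = 65.6.
sin θ = 0.2124, so θ = 12.261°.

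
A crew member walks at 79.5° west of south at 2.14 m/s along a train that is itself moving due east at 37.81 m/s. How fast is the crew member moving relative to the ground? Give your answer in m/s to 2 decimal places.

35.71 m/s

Taking east as x and north as y: train velocity = (37.810, 0.000) m/s; crew member velocity relative to train = (-2.104, -0.390) m/s.
Velocity relative to ground = (37.810, 0.000) + (-2.104, -0.390) = (35.706, -0.390) m/s.
Speed = |(35.706, -0.390)| = 35.708 m/s.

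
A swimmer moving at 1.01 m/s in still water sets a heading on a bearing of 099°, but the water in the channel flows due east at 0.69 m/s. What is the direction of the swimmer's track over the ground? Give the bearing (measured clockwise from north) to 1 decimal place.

Taking east as x and north as y: velocity relative to the water = (0.998, -0.158) m/s; the water relative to ground = (0.690, 0.000) m/s.
Velocity relative to ground = (0.998, -0.158) + (0.690, 0.000) = (1.688, -0.158) m/s.
Bearing = atan2(1.69, -0.16) = 95.35° clockwise from north.

095.3°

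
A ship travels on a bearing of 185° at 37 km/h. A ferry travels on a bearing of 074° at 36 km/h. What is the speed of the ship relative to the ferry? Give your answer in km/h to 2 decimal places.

60.16 km/h

Taking east as x and north as y: ship velocity = (-3.225, -36.859) km/h; ferry velocity = (34.605, 9.923) km/h.
Velocity of ship relative to ferry = (-3.225, -36.859) − (34.605, 9.923) = (-37.830, -46.782) km/h.
Magnitude = |(-37.830, -46.782)| = 60.164 km/h.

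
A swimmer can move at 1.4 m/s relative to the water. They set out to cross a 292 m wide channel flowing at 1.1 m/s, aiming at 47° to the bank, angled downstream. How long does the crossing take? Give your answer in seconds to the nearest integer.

285 s

The component of the swimmer's velocity perpendicular to the bank is 1.4 × sin 47° = 1.024 m/s.
The current is parallel to the bank, so it does not affect the crossing time.
Time = 292 / 1.024 = 285.185 s.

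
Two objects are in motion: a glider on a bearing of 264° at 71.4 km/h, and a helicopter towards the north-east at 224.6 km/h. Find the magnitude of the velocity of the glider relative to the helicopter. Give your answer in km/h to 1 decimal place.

Taking east as x and north as y: glider velocity = (-71.009, -7.463) km/h; helicopter velocity = (158.816, 158.816) km/h.
Velocity of glider relative to helicopter = (-71.009, -7.463) − (158.816, 158.816) = (-229.825, -166.280) km/h.
Magnitude = |(-229.825, -166.280)| = 283.670 km/h.

283.7 km/h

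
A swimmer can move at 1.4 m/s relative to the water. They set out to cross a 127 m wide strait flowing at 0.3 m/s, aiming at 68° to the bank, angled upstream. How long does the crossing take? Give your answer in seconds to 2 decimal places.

97.84 s

The component of the swimmer's velocity perpendicular to the bank is 1.4 × sin 68° = 1.298 m/s.
Only the cross-stream component determines the crossing time; the current contributes nothing perpendicular to the bank.
Time = 127 / 1.298 = 97.839 s.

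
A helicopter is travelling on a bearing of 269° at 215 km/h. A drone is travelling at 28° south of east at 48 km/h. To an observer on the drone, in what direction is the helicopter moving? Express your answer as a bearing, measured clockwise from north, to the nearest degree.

274°

Taking east as x and north as y: helicopter velocity = (-214.967, -3.752) km/h; drone velocity = (42.381, -22.535) km/h.
Velocity of helicopter relative to drone = (-214.967, -3.752) − (42.381, -22.535) = (-257.349, 18.782) km/h.
Bearing = atan2(-257.35, 18.78) = 274.17° clockwise from north.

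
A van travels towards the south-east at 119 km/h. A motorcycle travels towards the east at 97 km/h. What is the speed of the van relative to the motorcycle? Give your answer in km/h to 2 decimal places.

85.12 km/h

Taking east as x and north as y: van velocity = (84.146, -84.146) km/h; motorcycle velocity = (97.000, 0.000) km/h.
Velocity of van relative to motorcycle = (84.146, -84.146) − (97.000, 0.000) = (-12.854, -84.146) km/h.
Magnitude = |(-12.854, -84.146)| = 85.122 km/h.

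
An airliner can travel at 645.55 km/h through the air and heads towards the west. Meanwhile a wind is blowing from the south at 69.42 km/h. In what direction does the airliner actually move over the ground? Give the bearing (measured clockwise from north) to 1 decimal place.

Taking east as x and north as y: velocity relative to the air = (-645.550, 0.000) km/h; the air relative to ground = (0.000, 69.420) km/h.
Velocity relative to ground = (-645.550, 0.000) + (0.000, 69.420) = (-645.550, 69.420) km/h.
Bearing = atan2(-645.55, 69.42) = 276.14° clockwise from north.

276.1°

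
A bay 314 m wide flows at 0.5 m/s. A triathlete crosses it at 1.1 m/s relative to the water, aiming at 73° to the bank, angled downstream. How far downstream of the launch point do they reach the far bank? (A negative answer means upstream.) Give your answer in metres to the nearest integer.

Perpendicular speed = 1.052 m/s; crossing time = 314 / 1.052 = 298.497 s.
Net downstream speed = 0.822 m/s.
Drift = 0.822 × 298.497 = 245.248 m (downstream).

245 m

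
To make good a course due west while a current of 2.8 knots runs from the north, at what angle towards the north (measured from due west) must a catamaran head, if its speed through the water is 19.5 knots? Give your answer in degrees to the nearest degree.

8°

The current pushes perpendicular to the desired track; the heading must have a component into the current equal to 2.8 knots: 19.5 sin θ = 2.8.
sin θ = 0.1436, so θ = 8.256°.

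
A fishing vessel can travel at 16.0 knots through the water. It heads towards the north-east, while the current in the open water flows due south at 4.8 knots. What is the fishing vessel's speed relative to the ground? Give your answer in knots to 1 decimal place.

Taking east as x and north as y: velocity relative to the water = (11.314, 11.314) knots; the water relative to ground = (0.000, -4.800) knots.
Velocity relative to ground = (11.314, 11.314) + (0.000, -4.800) = (11.314, 6.514) knots.
Speed = |(11.314, 6.514)| = 13.055 knots.

13.1 knots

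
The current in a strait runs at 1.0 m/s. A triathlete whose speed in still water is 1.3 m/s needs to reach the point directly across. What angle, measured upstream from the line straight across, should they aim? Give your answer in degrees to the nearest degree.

To cancel the current, the upstream component of the triathlete's velocity must equal the flow: 1.3 sin θ = 1.0.
sin θ = 1.0 / 1.3 = 0.7692.
θ = arcsin(0.7692) = 50.285°.

50°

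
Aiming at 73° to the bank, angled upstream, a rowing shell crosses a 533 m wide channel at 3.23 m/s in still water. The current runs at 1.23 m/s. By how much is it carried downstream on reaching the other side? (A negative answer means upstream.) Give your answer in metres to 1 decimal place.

Perpendicular speed = 3.089 m/s; crossing time = 533 / 3.089 = 172.555 s.
Net downstream speed = 0.286 m/s.
Drift = 0.286 × 172.555 = 49.289 m (downstream).

49.3 m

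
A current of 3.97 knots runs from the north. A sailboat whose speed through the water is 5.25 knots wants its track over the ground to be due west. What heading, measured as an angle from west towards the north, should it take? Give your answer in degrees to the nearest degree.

49°

The current pushes perpendicular to the desired track; the heading must have a component into the current equal to 3.97 knots: 5.25 sin θ = 3.97.
sin θ = 0.7562, so θ = 49.129°.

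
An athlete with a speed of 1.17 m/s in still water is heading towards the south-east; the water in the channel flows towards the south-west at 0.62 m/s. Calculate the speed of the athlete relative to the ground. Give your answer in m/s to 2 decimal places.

1.32 m/s

Taking east as x and north as y: velocity relative to the water = (0.827, -0.827) m/s; the water relative to ground = (-0.438, -0.438) m/s.
Velocity relative to ground = (0.827, -0.827) + (-0.438, -0.438) = (0.389, -1.266) m/s.
Speed = |(0.389, -1.266)| = 1.324 m/s.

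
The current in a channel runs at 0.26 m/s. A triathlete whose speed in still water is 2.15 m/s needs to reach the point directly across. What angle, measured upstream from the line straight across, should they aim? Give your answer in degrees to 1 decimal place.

6.9°

To cancel the current, the upstream component of the triathlete's velocity must equal the flow: 2.15 sin θ = 0.26.
sin θ = 0.26 / 2.15 = 0.1209.
θ = arcsin(0.1209) = 6.946°.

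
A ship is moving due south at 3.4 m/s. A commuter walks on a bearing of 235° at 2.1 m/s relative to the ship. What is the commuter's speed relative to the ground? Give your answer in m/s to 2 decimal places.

4.92 m/s

Taking east as x and north as y: ship velocity = (0.000, -3.400) m/s; commuter velocity relative to ship = (-1.720, -1.205) m/s.
Velocity relative to ground = (0.000, -3.400) + (-1.720, -1.205) = (-1.720, -4.605) m/s.
Speed = |(-1.720, -4.605)| = 4.915 m/s.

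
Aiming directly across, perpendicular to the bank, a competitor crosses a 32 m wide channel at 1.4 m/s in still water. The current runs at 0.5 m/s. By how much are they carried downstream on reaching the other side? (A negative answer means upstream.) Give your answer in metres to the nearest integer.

Perpendicular speed = 1.400 m/s; crossing time = 32 / 1.400 = 22.857 s.
Net downstream speed = 0.500 m/s.
Drift = 0.500 × 22.857 = 11.429 m (downstream).

11 m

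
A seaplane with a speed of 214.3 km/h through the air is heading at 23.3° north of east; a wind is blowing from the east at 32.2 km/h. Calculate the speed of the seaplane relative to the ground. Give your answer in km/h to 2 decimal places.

Taking east as x and north as y: velocity relative to the air = (196.823, 84.765) km/h; the air relative to ground = (-32.200, 0.000) km/h.
Velocity relative to ground = (196.823, 84.765) + (-32.200, 0.000) = (164.623, 84.765) km/h.
Speed = |(164.623, 84.765)| = 185.165 km/h.

185.16 km/h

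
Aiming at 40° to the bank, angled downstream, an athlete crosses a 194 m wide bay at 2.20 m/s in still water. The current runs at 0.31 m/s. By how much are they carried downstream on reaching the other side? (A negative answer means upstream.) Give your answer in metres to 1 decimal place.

Perpendicular speed = 1.414 m/s; crossing time = 194 / 1.414 = 137.187 s.
Net downstream speed = 1.995 m/s.
Drift = 1.995 × 137.187 = 273.728 m (downstream).

273.7 m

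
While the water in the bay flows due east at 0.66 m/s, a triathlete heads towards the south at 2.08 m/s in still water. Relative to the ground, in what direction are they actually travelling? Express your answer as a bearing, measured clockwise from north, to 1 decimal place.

162.4°

Taking east as x and north as y: velocity relative to the water = (0.000, -2.080) m/s; the water relative to ground = (0.660, 0.000) m/s.
Velocity relative to ground = (0.000, -2.080) + (0.660, 0.000) = (0.660, -2.080) m/s.
Bearing = atan2(0.66, -2.08) = 162.40° clockwise from north.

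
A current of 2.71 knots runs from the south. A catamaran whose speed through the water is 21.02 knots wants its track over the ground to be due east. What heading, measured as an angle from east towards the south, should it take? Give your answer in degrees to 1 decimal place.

The current pushes perpendicular to the desired track; the heading must have a component into the current equal to 2.71 knots: 21.02 sin θ = 2.71.
sin θ = 0.1289, so θ = 7.407°.

7.4°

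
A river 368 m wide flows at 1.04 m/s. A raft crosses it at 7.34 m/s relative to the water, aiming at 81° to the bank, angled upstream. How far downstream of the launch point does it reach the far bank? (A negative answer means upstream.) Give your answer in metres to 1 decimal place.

Perpendicular speed = 7.250 m/s; crossing time = 368 / 7.250 = 50.761 s.
Net downstream speed = -0.108 m/s.
Drift = -0.108 × 50.761 = -5.494 m (upstream).

-5.5 m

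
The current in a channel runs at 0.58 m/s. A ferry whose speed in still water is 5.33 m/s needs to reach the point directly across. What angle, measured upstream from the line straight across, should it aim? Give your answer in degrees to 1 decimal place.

6.2°

To cancel the current, the upstream component of the ferry's velocity must equal the flow: 5.33 sin θ = 0.58.
sin θ = 0.58 / 5.33 = 0.1088.
θ = arcsin(0.1088) = 6.247°.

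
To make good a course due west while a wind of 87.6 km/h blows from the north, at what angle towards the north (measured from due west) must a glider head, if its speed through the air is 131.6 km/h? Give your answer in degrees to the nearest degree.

The wind pushes perpendicular to the desired track; the heading must have a component into the wind equal to 87.6 km/h: 131.6 sin θ = 87.6.
sin θ = 0.6657, so θ = 41.732°.

42°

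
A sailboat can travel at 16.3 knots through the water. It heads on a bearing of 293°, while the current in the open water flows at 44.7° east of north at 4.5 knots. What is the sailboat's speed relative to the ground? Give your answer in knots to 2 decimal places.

Taking east as x and north as y: velocity relative to the water = (-15.004, 6.369) knots; the water relative to ground = (3.165, 3.199) knots.
Velocity relative to ground = (-15.004, 6.369) + (3.165, 3.199) = (-11.839, 9.568) knots.
Speed = |(-11.839, 9.568)| = 15.222 knots.

15.22 knots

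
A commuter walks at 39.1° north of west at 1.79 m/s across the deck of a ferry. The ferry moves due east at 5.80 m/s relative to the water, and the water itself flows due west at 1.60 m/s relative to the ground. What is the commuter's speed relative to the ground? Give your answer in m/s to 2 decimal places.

In east/north components (m/s): commuter relative to ferry = (-1.389, 1.129); ferry relative to water = (5.800, 0.000); water relative to ground = (-1.600, 0.000).
Sum = (2.811, 1.129) m/s.
Speed = |(2.811, 1.129)| = 3.029 m/s.

3.03 m/s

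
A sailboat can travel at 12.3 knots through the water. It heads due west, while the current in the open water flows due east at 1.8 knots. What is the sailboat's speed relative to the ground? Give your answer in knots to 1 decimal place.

10.5 knots

Taking east as x and north as y: velocity relative to the water = (-12.300, 0.000) knots; the water relative to ground = (1.800, 0.000) knots.
Velocity relative to ground = (-12.300, 0.000) + (1.800, 0.000) = (-10.500, 0.000) knots.
Speed = |(-10.500, 0.000)| = 10.500 knots.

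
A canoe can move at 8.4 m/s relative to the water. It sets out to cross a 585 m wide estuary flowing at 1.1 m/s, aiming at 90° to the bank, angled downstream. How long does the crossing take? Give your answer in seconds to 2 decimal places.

The component of the canoe's velocity perpendicular to the bank is 8.4 m/s.
The current is parallel to the bank, so it does not affect the crossing time.
Time = 585 / 8.400 = 69.643 s.

69.64 s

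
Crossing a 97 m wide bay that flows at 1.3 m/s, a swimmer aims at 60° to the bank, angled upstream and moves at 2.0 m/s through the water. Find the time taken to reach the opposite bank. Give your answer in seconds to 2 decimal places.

56.00 s

The component of the swimmer's velocity perpendicular to the bank is 2.0 × sin 60° = 1.732 m/s.
The current is parallel to the bank, so it does not affect the crossing time.
Time = 97 / 1.732 = 56.003 s.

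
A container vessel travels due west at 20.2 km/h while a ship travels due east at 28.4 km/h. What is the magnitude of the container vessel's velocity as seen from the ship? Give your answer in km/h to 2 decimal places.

Taking east as x and north as y: container vessel velocity = (-20.200, 0.000) km/h; ship velocity = (28.400, 0.000) km/h.
Velocity of container vessel relative to ship = (-20.200, 0.000) − (28.400, 0.000) = (-48.600, 0.000) km/h.
Magnitude = |(-48.600, 0.000)| = 48.600 km/h.

48.60 km/h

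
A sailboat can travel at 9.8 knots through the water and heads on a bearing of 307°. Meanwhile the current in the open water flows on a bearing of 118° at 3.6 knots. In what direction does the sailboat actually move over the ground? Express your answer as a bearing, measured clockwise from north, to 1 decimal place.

Taking east as x and north as y: velocity relative to the water = (-7.827, 5.898) knots; the water relative to ground = (3.179, -1.690) knots.
Velocity relative to ground = (-7.827, 5.898) + (3.179, -1.690) = (-4.648, 4.208) knots.
Bearing = atan2(-4.65, 4.21) = 312.15° clockwise from north.

312.2°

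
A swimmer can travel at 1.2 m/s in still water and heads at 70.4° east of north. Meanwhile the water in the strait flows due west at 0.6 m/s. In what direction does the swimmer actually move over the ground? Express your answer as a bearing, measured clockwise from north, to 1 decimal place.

052.8°

Taking east as x and north as y: velocity relative to the water = (1.130, 0.403) m/s; the water relative to ground = (-0.600, 0.000) m/s.
Velocity relative to ground = (1.130, 0.403) + (-0.600, 0.000) = (0.530, 0.403) m/s.
Bearing = atan2(0.53, 0.40) = 52.81° clockwise from north.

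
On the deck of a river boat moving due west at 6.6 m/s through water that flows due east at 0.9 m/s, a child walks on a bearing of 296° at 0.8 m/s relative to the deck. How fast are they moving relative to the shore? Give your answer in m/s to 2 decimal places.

6.43 m/s

In east/north components (m/s): child relative to river boat = (-0.719, 0.351); river boat relative to water = (-6.600, 0.000); water relative to ground = (0.900, 0.000).
Sum = (-6.419, 0.351) m/s.
Speed = |(-6.419, 0.351)| = 6.429 m/s.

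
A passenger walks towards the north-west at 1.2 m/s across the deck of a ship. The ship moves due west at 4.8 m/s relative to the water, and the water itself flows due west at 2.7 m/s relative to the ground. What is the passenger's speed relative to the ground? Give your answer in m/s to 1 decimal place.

8.4 m/s

In east/north components (m/s): passenger relative to ship = (-0.849, 0.849); ship relative to water = (-4.800, 0.000); water relative to ground = (-2.700, 0.000).
Sum = (-8.349, 0.849) m/s.
Speed = |(-8.349, 0.849)| = 8.392 m/s.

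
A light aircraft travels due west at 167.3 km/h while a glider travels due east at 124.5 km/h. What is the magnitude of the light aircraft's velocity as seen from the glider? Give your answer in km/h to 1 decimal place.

Taking east as x and north as y: light aircraft velocity = (-167.300, 0.000) km/h; glider velocity = (124.500, 0.000) km/h.
Velocity of light aircraft relative to glider = (-167.300, 0.000) − (124.500, 0.000) = (-291.800, 0.000) km/h.
Magnitude = |(-291.800, 0.000)| = 291.800 km/h.

291.8 km/h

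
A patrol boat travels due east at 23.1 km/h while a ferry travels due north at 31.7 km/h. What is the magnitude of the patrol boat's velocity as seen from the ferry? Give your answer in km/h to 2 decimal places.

Taking east as x and north as y: patrol boat velocity = (23.100, 0.000) km/h; ferry velocity = (0.000, 31.700) km/h.
Velocity of patrol boat relative to ferry = (23.100, 0.000) − (0.000, 31.700) = (23.100, -31.700) km/h.
Magnitude = |(23.100, -31.700)| = 39.224 km/h.

39.22 km/h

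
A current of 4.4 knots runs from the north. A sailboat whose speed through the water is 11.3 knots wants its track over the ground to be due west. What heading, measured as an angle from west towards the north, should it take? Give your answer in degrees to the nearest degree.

23°

The current pushes perpendicular to the desired track; the heading must have a component into the current equal to 4.4 knots: 11.3 sin θ = 4.4.
sin θ = 0.3894, so θ = 22.916°.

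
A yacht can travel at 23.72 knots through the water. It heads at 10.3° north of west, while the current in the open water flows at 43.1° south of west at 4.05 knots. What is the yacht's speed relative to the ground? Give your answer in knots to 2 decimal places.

Taking east as x and north as y: velocity relative to the water = (-23.338, 4.241) knots; the water relative to ground = (-2.957, -2.767) knots.
Velocity relative to ground = (-23.338, 4.241) + (-2.957, -2.767) = (-26.295, 1.474) knots.
Speed = |(-26.295, 1.474)| = 26.336 knots.

26.34 knots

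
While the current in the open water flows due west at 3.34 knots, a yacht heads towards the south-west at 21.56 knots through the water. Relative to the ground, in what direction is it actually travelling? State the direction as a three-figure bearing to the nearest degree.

Taking east as x and north as y: velocity relative to the water = (-15.245, -15.245) knots; the water relative to ground = (-3.340, 0.000) knots.
Velocity relative to ground = (-15.245, -15.245) + (-3.340, 0.000) = (-18.585, -15.245) knots.
Bearing = atan2(-18.59, -15.25) = 230.64° clockwise from north.

231°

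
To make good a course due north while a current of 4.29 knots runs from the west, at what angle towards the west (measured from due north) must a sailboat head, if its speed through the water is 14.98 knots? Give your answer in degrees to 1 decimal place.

The current pushes perpendicular to the desired track; the heading must have a component into the current equal to 4.29 knots: 14.98 sin θ = 4.29.
sin θ = 0.2864, so θ = 16.641°.

16.6°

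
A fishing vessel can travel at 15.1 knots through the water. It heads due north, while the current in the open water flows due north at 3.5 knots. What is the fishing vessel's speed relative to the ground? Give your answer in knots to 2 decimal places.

18.60 knots

Taking east as x and north as y: velocity relative to the water = (0.000, 15.100) knots; the water relative to ground = (0.000, 3.500) knots.
Velocity relative to ground = (0.000, 15.100) + (0.000, 3.500) = (0.000, 18.600) knots.
Speed = |(0.000, 18.600)| = 18.600 knots.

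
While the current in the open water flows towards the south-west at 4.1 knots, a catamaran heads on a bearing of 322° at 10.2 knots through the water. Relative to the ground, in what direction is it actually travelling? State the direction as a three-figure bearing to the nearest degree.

Taking east as x and north as y: velocity relative to the water = (-6.280, 8.038) knots; the water relative to ground = (-2.899, -2.899) knots.
Velocity relative to ground = (-6.280, 8.038) + (-2.899, -2.899) = (-9.179, 5.139) knots.
Bearing = atan2(-9.18, 5.14) = 299.24° clockwise from north.

299°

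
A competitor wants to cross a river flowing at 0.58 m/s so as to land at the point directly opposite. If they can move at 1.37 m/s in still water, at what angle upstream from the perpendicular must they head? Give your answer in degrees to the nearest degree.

To cancel the current, the upstream component of the competitor's velocity must equal the flow: 1.37 sin θ = 0.58.
sin θ = 0.58 / 1.37 = 0.4234.
θ = arcsin(0.4234) = 25.047°.

25°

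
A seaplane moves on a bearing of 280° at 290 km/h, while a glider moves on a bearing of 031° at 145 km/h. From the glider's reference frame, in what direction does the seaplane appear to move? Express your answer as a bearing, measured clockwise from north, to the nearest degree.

Taking east as x and north as y: seaplane velocity = (-285.594, 50.358) km/h; glider velocity = (74.681, 124.289) km/h.
Velocity of seaplane relative to glider = (-285.594, 50.358) − (74.681, 124.289) = (-360.275, -73.931) km/h.
Bearing = atan2(-360.27, -73.93) = 258.40° clockwise from north.

258°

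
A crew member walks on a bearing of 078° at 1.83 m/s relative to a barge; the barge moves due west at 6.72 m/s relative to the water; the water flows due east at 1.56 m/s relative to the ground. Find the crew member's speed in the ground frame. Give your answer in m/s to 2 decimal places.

In east/north components (m/s): crew member relative to barge = (1.790, 0.380); barge relative to water = (-6.720, 0.000); water relative to ground = (1.560, 0.000).
Sum = (-3.370, 0.380) m/s.
Speed = |(-3.370, 0.380)| = 3.391 m/s.

3.39 m/s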